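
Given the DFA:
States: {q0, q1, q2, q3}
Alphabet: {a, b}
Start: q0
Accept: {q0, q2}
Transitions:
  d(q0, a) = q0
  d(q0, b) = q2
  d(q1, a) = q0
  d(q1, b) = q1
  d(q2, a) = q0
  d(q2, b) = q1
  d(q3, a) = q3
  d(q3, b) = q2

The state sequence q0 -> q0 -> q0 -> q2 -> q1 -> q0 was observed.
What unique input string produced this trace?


Trace back each transition to find the symbol:
  q0 --[a]--> q0
  q0 --[a]--> q0
  q0 --[b]--> q2
  q2 --[b]--> q1
  q1 --[a]--> q0

"aabba"


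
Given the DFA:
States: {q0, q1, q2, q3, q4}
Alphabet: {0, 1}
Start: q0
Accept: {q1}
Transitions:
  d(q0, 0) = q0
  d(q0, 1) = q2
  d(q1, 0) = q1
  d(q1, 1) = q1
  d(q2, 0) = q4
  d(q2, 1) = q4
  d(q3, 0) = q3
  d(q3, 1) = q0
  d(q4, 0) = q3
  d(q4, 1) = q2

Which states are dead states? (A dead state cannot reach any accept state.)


Forward reachability from each state:
  q0 -> reaches {q0, q2, q3, q4}, no accept state (dead)
  q1 -> reaches accept state q1 (live)
  q2 -> reaches {q0, q2, q3, q4}, no accept state (dead)
  q3 -> reaches {q0, q2, q3, q4}, no accept state (dead)
  q4 -> reaches {q0, q2, q3, q4}, no accept state (dead)

{q0, q2, q3, q4}


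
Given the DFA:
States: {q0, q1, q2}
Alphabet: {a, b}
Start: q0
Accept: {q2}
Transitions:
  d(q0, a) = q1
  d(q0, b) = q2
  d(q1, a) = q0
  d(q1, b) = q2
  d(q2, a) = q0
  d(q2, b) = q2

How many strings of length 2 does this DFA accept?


Enumerating all length-2 strings:
  "aa" -> q0 [reject]
  "ab" -> q2 [accept]
  "ba" -> q0 [reject]
  "bb" -> q2 [accept]

2 out of 4


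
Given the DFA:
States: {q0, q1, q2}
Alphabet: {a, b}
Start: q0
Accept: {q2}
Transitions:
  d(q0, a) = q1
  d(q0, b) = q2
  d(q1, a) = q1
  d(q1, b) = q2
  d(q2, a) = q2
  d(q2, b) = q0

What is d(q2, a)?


Looking up transition d(q2, a)

q2


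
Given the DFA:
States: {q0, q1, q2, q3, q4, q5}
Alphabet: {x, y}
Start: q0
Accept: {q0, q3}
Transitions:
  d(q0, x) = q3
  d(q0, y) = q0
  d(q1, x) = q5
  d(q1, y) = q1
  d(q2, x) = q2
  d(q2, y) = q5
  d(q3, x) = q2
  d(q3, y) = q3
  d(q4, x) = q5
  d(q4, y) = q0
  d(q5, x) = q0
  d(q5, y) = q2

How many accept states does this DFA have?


Accept states listed: {q0, q3}
Counting: q0(1) q3(2)

2


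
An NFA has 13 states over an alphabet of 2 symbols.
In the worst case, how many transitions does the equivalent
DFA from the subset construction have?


Subset construction: one DFA state per subset of NFA states = 2^13 = 8192 states.
Each DFA state has 2 outgoing transitions: 8192 * 2 = 16384

16384


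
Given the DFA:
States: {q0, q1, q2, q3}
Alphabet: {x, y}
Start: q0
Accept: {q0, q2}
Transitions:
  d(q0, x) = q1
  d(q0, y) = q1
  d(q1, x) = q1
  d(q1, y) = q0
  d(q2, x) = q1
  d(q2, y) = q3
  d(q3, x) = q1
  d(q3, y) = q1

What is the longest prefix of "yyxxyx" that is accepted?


Run the DFA, marking each prefix where the state is accepting:
  "" -> q0 [accept]
  "y" -> q1 [reject]
  "yy" -> q0 [accept]
  "yyx" -> q1 [reject]
  "yyxx" -> q1 [reject]
  "yyxxy" -> q0 [accept]
  "yyxxyx" -> q1 [reject]

"yyxxy"


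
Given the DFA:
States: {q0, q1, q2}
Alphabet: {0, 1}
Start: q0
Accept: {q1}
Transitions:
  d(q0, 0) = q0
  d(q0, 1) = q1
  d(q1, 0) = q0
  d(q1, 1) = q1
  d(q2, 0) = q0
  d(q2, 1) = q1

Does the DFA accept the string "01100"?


Trace: q0 -> q0 -> q1 -> q1 -> q0 -> q0
Final state: q0
Accept states: {q1}

No, rejected (final state q0 is not an accept state)


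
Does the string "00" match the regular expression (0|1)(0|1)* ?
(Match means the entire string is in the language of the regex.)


|string| = 2; first = '0'; last = '0'

Yes, "00" matches (0|1)(0|1)*


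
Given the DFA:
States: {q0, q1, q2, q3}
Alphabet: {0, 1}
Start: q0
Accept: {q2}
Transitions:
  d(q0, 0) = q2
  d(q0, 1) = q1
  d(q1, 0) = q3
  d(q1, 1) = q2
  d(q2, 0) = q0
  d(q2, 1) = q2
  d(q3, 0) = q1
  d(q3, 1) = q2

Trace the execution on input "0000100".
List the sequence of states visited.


Input: 0000100
d(q0, 0) = q2
d(q2, 0) = q0
d(q0, 0) = q2
d(q2, 0) = q0
d(q0, 1) = q1
d(q1, 0) = q3
d(q3, 0) = q1


q0 -> q2 -> q0 -> q2 -> q0 -> q1 -> q3 -> q1


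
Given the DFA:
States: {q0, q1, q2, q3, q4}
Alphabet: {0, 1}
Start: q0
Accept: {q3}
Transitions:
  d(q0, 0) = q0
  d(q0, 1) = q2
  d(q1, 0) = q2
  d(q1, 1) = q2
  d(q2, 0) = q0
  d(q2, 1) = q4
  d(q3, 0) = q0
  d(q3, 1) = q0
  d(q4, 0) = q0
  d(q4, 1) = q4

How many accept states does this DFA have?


Accept states listed: {q3}
Counting: q3(1)

1


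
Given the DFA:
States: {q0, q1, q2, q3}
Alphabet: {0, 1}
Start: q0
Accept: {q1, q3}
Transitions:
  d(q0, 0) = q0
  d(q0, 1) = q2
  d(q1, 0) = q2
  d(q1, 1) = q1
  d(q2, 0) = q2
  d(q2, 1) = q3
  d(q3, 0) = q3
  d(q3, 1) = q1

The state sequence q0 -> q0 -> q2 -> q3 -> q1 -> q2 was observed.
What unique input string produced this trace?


Trace back each transition to find the symbol:
  q0 --[0]--> q0
  q0 --[1]--> q2
  q2 --[1]--> q3
  q3 --[1]--> q1
  q1 --[0]--> q2

"01110"


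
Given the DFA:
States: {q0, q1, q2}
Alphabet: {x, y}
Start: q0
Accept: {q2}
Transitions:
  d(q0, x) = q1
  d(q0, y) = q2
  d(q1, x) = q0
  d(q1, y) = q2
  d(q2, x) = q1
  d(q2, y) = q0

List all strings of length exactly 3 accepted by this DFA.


All strings of length 3: 8 total
Accepted: 3

"xxy", "yxy", "yyy"


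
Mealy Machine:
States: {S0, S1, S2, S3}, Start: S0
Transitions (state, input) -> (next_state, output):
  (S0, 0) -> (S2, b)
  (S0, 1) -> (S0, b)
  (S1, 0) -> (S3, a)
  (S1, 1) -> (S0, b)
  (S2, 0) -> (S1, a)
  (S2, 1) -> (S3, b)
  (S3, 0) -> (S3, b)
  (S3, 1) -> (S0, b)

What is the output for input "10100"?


Step-by-step:
  (S0, 1) -> (S0, b)
  (S0, 0) -> (S2, b)
  (S2, 1) -> (S3, b)
  (S3, 0) -> (S3, b)
  (S3, 0) -> (S3, b)

"bbbbb"


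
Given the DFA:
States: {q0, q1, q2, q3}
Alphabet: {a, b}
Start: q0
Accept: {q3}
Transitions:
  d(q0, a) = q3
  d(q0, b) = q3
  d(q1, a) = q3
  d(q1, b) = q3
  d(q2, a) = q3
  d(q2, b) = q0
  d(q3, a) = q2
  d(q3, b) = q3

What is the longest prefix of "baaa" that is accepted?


Run the DFA, marking each prefix where the state is accepting:
  "" -> q0 [reject]
  "b" -> q3 [accept]
  "ba" -> q2 [reject]
  "baa" -> q3 [accept]
  "baaa" -> q2 [reject]

"baa"


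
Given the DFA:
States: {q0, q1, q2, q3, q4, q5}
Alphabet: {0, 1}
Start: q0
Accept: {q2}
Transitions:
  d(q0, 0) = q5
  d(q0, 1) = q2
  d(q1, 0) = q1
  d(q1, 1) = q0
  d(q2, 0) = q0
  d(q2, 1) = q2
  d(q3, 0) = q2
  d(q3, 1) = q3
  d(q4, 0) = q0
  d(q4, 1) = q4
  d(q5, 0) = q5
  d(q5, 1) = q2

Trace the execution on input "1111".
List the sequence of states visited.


Input: 1111
d(q0, 1) = q2
d(q2, 1) = q2
d(q2, 1) = q2
d(q2, 1) = q2


q0 -> q2 -> q2 -> q2 -> q2


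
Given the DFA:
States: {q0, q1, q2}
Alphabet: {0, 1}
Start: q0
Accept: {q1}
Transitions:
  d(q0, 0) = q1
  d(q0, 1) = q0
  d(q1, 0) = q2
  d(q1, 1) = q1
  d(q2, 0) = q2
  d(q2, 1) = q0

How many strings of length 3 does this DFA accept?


Enumerating all length-3 strings:
  "000" -> q2 [reject]
  "001" -> q0 [reject]
  "010" -> q2 [reject]
  "011" -> q1 [accept]
  "100" -> q2 [reject]
  "101" -> q1 [accept]
  "110" -> q1 [accept]
  "111" -> q0 [reject]

3 out of 8


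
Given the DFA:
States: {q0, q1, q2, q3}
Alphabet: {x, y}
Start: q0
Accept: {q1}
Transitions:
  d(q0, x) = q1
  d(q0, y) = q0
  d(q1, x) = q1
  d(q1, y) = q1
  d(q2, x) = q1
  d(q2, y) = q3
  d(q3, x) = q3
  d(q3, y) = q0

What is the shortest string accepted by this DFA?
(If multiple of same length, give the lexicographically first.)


BFS by string length (lex-first path to each state shown):
  len 0: q0<-""
  len 1: q0<-"y", q1<-"x"
Found accept state at length 1.

"x"


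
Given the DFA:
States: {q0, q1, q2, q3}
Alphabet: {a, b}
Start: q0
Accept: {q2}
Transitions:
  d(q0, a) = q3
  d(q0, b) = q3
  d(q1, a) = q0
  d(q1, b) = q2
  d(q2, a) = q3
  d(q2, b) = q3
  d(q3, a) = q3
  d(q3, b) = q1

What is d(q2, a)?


Looking up transition d(q2, a)

q3


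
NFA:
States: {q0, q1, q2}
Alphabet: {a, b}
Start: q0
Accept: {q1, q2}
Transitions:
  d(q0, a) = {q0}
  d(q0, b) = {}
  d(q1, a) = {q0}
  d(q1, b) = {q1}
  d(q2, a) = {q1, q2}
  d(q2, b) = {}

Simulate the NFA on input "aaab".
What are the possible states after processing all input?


Start: {q0}
  --a--> {q0}
  --a--> {q0}
  --a--> {q0}
  --b--> {}

{} (empty set, no valid transitions)


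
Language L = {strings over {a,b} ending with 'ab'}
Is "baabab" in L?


last two symbols = 'ab'

Yes, "baabab" is in L


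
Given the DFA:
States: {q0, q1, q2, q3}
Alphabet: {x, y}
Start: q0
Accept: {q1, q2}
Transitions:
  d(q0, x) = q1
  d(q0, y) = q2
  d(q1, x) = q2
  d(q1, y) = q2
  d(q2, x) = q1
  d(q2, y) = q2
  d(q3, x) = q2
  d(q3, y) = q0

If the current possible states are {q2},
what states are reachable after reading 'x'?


Apply transition on 'x' from each current state:
  d(q2, x) = q1

{q1}


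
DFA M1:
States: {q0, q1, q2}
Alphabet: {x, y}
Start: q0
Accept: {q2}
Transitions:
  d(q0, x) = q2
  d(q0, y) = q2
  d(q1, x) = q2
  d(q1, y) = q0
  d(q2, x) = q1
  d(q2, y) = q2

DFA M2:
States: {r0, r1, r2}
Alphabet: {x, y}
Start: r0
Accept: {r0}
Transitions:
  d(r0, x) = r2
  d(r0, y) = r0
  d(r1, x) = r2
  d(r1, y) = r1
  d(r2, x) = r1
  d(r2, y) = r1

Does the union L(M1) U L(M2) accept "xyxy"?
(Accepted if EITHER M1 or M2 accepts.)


M1: final=q0 accepted=False
M2: final=r1 accepted=False

No, union rejects (neither accepts)


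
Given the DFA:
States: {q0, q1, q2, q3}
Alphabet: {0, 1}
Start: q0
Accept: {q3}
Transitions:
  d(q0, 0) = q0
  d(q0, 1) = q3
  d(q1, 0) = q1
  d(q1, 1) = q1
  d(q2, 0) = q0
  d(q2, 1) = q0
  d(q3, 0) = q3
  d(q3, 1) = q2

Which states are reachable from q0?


BFS from q0:
  layer 0: {q0}
  layer 1: {q3}
  layer 2: {q2}

{q0, q2, q3}


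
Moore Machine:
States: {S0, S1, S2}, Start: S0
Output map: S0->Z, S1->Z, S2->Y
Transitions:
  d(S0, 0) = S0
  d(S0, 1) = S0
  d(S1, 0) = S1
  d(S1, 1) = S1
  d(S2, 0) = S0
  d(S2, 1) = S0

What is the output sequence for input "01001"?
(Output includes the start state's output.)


Start: S0 (output Z)
  --0--> S0 (output Z)
  --1--> S0 (output Z)
  --0--> S0 (output Z)
  --0--> S0 (output Z)
  --1--> S0 (output Z)

"ZZZZZZ"


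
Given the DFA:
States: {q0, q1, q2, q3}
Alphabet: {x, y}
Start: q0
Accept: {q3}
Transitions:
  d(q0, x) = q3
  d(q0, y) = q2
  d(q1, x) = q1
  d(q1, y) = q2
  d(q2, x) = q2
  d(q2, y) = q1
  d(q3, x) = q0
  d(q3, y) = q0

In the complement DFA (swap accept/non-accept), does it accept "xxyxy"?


Trace: q0 -> q3 -> q0 -> q2 -> q2 -> q1
Final: q1
Original accept: {q3}
Complement: q1 is not in original accept

Yes, complement accepts (original rejects)


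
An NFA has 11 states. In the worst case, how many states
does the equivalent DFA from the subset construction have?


Subset construction: one DFA state per subset of NFA states.
2^11 = 2048

2048


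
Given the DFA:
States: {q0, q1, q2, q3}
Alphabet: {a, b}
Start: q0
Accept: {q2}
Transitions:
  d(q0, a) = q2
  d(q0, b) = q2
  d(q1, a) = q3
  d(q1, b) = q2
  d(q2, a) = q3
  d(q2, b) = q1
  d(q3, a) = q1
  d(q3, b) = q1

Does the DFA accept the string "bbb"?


Trace: q0 -> q2 -> q1 -> q2
Final state: q2
Accept states: {q2}

Yes, accepted (final state q2 is an accept state)


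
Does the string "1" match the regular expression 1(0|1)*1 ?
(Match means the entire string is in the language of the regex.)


|string| = 1; first = '1'; last = '1'

No, "1" does not match 1(0|1)*1


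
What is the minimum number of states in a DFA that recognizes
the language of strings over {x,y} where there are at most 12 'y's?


States: count = 0, 1, ..., 12 (all accepting; 13 states), plus a dead state for count > 12.
Total: 13 + 1 = 14.

14


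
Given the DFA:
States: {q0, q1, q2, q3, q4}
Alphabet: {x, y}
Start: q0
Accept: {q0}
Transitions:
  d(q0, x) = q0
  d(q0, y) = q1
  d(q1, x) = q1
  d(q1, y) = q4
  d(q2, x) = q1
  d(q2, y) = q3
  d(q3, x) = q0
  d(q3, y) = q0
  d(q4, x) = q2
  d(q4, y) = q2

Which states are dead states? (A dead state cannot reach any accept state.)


Forward reachability from each state:
  q0 -> reaches accept state q0 (live)
  q1 -> reaches accept state q0 (live)
  q2 -> reaches accept state q0 (live)
  q3 -> reaches accept state q0 (live)
  q4 -> reaches accept state q0 (live)

None (all states can reach an accept state)


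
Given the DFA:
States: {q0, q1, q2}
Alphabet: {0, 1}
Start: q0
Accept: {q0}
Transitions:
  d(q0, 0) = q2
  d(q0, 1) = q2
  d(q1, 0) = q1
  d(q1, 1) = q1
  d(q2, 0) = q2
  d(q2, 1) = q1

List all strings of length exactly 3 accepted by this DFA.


All strings of length 3: 8 total
Accepted: 0

None


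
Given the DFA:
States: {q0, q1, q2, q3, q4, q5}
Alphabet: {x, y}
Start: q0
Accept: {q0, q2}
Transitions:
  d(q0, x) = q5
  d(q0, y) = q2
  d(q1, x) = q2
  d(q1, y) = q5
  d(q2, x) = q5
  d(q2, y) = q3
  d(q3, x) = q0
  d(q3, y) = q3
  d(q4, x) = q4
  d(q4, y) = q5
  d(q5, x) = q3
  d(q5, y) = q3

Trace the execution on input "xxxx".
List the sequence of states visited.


Input: xxxx
d(q0, x) = q5
d(q5, x) = q3
d(q3, x) = q0
d(q0, x) = q5


q0 -> q5 -> q3 -> q0 -> q5


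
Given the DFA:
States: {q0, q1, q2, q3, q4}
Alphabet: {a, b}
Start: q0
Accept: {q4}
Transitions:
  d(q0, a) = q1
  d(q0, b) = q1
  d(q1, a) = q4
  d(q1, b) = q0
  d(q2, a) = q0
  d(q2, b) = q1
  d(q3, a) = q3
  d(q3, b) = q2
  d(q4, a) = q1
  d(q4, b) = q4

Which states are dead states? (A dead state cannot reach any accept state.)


Forward reachability from each state:
  q0 -> reaches accept state q4 (live)
  q1 -> reaches accept state q4 (live)
  q2 -> reaches accept state q4 (live)
  q3 -> reaches accept state q4 (live)
  q4 -> reaches accept state q4 (live)

None (all states can reach an accept state)


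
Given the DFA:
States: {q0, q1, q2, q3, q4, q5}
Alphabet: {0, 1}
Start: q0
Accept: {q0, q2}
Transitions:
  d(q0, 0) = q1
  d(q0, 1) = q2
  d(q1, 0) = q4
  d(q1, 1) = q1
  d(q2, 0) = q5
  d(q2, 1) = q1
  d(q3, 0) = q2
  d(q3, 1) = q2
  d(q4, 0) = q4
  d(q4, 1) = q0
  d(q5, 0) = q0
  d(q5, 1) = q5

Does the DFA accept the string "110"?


Trace: q0 -> q2 -> q1 -> q4
Final state: q4
Accept states: {q0, q2}

No, rejected (final state q4 is not an accept state)


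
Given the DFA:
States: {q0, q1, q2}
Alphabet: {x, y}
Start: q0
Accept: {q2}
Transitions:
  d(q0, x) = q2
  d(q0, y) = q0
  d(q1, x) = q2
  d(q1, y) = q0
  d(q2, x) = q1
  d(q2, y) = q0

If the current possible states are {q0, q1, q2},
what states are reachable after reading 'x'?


Apply transition on 'x' from each current state:
  d(q0, x) = q2
  d(q1, x) = q2
  d(q2, x) = q1

{q1, q2}


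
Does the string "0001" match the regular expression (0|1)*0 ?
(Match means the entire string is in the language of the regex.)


|string| = 4; first = '0'; last = '1'

No, "0001" does not match (0|1)*0


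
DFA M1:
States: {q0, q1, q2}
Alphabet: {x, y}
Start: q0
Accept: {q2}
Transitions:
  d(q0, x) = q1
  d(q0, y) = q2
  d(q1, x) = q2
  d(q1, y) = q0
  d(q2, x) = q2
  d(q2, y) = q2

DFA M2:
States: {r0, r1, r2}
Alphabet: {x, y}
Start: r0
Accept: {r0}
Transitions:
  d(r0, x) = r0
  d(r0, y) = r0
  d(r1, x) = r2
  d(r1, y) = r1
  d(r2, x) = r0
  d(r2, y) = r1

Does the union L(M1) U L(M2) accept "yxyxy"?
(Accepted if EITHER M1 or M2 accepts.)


M1: final=q2 accepted=True
M2: final=r0 accepted=True

Yes, union accepts


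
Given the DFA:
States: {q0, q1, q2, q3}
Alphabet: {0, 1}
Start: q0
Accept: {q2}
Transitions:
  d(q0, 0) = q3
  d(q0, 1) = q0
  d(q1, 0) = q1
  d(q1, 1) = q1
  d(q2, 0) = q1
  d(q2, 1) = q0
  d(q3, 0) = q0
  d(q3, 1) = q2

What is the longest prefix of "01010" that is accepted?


Run the DFA, marking each prefix where the state is accepting:
  "" -> q0 [reject]
  "0" -> q3 [reject]
  "01" -> q2 [accept]
  "010" -> q1 [reject]
  "0101" -> q1 [reject]
  "01010" -> q1 [reject]

"01"


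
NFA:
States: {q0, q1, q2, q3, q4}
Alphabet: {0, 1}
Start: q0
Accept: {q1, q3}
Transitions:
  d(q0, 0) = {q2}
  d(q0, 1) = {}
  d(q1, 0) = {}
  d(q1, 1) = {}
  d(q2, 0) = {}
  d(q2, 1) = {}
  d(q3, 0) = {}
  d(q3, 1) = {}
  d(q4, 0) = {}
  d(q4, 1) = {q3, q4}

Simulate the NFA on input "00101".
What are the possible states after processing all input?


Start: {q0}
  --0--> {q2}
  --0--> {}
  --1--> {}
  --0--> {}
  --1--> {}

{} (empty set, no valid transitions)


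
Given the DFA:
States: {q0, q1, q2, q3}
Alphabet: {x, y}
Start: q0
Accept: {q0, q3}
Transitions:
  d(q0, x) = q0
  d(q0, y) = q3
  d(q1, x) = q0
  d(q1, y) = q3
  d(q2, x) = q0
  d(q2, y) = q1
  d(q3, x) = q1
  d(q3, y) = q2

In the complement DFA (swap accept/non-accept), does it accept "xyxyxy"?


Trace: q0 -> q0 -> q3 -> q1 -> q3 -> q1 -> q3
Final: q3
Original accept: {q0, q3}
Complement: q3 is in original accept

No, complement rejects (original accepts)


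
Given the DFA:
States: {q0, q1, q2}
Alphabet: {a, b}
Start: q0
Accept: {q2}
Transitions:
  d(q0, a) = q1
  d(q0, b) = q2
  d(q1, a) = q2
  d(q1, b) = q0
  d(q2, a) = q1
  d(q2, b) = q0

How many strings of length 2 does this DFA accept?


Enumerating all length-2 strings:
  "aa" -> q2 [accept]
  "ab" -> q0 [reject]
  "ba" -> q1 [reject]
  "bb" -> q0 [reject]

1 out of 4


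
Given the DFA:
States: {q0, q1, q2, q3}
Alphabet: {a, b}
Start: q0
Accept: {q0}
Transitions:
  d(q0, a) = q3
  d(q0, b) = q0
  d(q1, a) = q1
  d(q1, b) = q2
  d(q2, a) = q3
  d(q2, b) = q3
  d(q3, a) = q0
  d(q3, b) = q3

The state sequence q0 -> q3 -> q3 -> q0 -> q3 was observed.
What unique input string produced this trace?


Trace back each transition to find the symbol:
  q0 --[a]--> q3
  q3 --[b]--> q3
  q3 --[a]--> q0
  q0 --[a]--> q3

"abaa"


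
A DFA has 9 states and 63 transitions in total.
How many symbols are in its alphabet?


Each state has exactly one transition per symbol.
|alphabet| = transitions / states = 63 / 9 = 7

7


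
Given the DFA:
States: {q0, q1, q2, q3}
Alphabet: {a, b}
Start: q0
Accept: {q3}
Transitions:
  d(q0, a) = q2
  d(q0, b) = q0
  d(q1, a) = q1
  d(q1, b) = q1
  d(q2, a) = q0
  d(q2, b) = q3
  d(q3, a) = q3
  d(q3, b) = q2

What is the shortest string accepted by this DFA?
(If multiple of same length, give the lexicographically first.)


BFS by string length (lex-first path to each state shown):
  len 0: q0<-""
  len 1: q0<-"b", q2<-"a"
  len 2: q0<-"aa", q2<-"ba", q3<-"ab"
Found accept state at length 2.

"ab"


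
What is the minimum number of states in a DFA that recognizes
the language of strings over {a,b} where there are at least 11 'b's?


States: count = 0, 1, ..., 10, and a final '>= 11' state.
Total: 11 + 1 = 12. Accept = '>= 11' state.

12


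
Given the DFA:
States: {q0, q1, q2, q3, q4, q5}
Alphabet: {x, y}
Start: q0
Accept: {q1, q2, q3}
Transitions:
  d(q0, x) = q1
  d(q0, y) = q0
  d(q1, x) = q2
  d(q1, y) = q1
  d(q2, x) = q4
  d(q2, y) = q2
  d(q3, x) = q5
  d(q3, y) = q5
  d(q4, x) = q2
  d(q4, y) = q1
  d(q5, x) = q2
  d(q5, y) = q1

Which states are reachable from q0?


BFS from q0:
  layer 0: {q0}
  layer 1: {q1}
  layer 2: {q2}
  layer 3: {q4}

{q0, q1, q2, q4}


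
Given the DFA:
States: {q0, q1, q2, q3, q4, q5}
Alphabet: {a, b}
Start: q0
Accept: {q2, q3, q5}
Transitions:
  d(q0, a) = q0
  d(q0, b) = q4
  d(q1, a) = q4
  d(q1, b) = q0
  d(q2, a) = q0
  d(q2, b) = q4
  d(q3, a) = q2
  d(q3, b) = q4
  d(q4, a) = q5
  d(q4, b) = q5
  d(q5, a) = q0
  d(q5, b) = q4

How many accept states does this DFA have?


Accept states listed: {q2, q3, q5}
Counting: q2(1) q3(2) q5(3)

3


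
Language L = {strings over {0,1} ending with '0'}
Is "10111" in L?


last symbol = '1'

No, "10111" is not in L


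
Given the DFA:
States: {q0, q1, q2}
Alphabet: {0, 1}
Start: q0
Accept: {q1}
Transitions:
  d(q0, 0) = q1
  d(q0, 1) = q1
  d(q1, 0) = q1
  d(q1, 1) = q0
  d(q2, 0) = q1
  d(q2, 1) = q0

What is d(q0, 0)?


Looking up transition d(q0, 0)

q1


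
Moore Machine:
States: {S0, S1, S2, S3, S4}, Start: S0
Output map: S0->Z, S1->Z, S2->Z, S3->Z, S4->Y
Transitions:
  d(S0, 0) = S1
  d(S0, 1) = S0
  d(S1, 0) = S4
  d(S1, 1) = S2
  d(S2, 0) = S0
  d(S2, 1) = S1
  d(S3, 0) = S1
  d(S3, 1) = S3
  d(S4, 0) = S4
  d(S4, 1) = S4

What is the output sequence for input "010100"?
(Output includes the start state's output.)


Start: S0 (output Z)
  --0--> S1 (output Z)
  --1--> S2 (output Z)
  --0--> S0 (output Z)
  --1--> S0 (output Z)
  --0--> S1 (output Z)
  --0--> S4 (output Y)

"ZZZZZZY"


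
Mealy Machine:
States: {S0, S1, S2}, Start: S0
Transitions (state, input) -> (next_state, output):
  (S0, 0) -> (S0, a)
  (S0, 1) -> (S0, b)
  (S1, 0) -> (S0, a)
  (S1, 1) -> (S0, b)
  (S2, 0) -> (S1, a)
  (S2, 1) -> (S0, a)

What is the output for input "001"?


Step-by-step:
  (S0, 0) -> (S0, a)
  (S0, 0) -> (S0, a)
  (S0, 1) -> (S0, b)

"aab"


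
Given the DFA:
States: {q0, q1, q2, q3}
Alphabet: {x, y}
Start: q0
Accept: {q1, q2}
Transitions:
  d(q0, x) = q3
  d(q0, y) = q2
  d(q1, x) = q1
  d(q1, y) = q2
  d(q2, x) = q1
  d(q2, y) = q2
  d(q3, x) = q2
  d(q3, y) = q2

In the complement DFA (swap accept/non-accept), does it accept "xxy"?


Trace: q0 -> q3 -> q2 -> q2
Final: q2
Original accept: {q1, q2}
Complement: q2 is in original accept

No, complement rejects (original accepts)


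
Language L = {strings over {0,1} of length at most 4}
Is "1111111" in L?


length = 7

No, "1111111" is not in L


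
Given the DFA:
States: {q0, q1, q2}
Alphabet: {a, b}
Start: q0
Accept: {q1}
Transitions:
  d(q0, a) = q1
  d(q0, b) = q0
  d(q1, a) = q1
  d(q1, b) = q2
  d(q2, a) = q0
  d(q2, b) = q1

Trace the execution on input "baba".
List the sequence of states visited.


Input: baba
d(q0, b) = q0
d(q0, a) = q1
d(q1, b) = q2
d(q2, a) = q0


q0 -> q0 -> q1 -> q2 -> q0


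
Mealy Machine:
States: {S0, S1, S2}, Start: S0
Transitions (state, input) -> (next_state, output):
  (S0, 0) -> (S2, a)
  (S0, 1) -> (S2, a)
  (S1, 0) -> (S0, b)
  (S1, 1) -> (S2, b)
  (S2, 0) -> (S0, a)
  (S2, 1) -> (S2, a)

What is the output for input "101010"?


Step-by-step:
  (S0, 1) -> (S2, a)
  (S2, 0) -> (S0, a)
  (S0, 1) -> (S2, a)
  (S2, 0) -> (S0, a)
  (S0, 1) -> (S2, a)
  (S2, 0) -> (S0, a)

"aaaaaa"


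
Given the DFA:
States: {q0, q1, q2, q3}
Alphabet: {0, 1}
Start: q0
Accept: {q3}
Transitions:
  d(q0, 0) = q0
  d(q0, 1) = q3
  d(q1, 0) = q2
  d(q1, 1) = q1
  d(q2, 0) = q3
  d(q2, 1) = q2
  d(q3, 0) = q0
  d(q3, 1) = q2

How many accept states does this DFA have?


Accept states listed: {q3}
Counting: q3(1)

1


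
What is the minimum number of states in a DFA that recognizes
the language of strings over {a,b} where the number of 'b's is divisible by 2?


States track (count of 'b') mod 2.
Need 2 states: one per remainder 0..1; accept = remainder 0.

2


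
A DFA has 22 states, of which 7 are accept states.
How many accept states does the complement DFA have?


Complement swaps accept and non-accept states.
22 - 7 = 15

15


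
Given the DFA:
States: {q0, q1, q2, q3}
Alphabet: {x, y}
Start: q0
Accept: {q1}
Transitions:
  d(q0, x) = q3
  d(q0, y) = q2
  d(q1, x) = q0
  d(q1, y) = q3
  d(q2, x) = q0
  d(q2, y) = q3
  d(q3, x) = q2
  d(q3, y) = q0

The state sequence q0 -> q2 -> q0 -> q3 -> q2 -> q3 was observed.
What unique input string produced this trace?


Trace back each transition to find the symbol:
  q0 --[y]--> q2
  q2 --[x]--> q0
  q0 --[x]--> q3
  q3 --[x]--> q2
  q2 --[y]--> q3

"yxxxy"


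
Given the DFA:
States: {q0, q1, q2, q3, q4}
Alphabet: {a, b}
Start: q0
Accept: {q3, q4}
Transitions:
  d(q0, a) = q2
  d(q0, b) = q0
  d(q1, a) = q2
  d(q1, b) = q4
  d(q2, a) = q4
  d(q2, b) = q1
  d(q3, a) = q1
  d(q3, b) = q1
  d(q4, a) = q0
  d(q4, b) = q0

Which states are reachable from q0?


BFS from q0:
  layer 0: {q0}
  layer 1: {q2}
  layer 2: {q1, q4}

{q0, q1, q2, q4}


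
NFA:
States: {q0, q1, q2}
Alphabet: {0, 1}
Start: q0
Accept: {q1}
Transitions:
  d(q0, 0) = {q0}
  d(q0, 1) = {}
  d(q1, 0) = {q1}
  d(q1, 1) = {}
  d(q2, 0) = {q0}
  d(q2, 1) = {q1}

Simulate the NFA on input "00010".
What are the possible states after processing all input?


Start: {q0}
  --0--> {q0}
  --0--> {q0}
  --0--> {q0}
  --1--> {}
  --0--> {}

{} (empty set, no valid transitions)


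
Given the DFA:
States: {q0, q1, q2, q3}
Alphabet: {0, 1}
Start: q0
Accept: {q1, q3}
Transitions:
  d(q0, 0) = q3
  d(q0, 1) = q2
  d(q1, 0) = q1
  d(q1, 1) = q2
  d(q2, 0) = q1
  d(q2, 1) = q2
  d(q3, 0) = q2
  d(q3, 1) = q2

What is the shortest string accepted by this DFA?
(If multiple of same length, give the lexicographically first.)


BFS by string length (lex-first path to each state shown):
  len 0: q0<-""
  len 1: q2<-"1", q3<-"0"
Found accept state at length 1.

"0"


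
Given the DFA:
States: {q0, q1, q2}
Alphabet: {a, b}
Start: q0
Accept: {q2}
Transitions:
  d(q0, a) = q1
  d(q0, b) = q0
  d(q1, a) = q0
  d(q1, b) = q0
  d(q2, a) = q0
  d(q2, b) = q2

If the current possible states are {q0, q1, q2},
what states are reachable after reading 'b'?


Apply transition on 'b' from each current state:
  d(q0, b) = q0
  d(q1, b) = q0
  d(q2, b) = q2

{q0, q2}


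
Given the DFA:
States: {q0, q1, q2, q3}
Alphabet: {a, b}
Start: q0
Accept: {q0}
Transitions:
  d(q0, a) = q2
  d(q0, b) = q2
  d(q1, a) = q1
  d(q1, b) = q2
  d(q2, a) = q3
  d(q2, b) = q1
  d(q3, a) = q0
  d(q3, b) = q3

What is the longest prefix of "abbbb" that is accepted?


Run the DFA, marking each prefix where the state is accepting:
  "" -> q0 [accept]
  "a" -> q2 [reject]
  "ab" -> q1 [reject]
  "abb" -> q2 [reject]
  "abbb" -> q1 [reject]
  "abbbb" -> q2 [reject]

""


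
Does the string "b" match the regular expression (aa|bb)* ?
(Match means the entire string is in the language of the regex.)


|string| = 1; first = 'b'; last = 'b'

No, "b" does not match (aa|bb)*


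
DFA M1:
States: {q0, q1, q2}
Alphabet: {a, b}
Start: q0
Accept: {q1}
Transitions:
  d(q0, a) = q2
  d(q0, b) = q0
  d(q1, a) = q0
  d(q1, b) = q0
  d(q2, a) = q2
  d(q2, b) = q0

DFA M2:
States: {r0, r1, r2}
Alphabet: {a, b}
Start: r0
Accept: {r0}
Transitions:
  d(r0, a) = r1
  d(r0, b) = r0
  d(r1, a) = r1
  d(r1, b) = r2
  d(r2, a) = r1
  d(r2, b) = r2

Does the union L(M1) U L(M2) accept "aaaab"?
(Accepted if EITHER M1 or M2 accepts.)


M1: final=q0 accepted=False
M2: final=r2 accepted=False

No, union rejects (neither accepts)


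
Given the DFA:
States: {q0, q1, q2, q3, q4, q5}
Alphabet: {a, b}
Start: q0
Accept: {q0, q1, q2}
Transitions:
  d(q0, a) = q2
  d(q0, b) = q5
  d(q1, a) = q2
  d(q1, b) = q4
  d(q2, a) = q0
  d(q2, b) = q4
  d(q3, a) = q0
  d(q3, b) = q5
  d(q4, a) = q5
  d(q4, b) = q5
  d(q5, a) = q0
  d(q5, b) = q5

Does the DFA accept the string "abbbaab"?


Trace: q0 -> q2 -> q4 -> q5 -> q5 -> q0 -> q2 -> q4
Final state: q4
Accept states: {q0, q1, q2}

No, rejected (final state q4 is not an accept state)


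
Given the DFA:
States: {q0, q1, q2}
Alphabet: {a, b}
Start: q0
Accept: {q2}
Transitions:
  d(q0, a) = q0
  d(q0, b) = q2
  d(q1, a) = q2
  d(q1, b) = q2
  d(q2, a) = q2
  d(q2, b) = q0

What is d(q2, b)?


Looking up transition d(q2, b)

q0


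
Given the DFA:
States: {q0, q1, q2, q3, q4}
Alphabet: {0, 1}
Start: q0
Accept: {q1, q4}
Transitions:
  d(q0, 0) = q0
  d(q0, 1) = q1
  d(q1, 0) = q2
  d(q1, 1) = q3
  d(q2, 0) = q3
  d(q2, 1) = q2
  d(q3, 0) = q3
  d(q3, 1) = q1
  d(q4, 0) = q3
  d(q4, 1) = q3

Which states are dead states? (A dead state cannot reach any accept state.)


Forward reachability from each state:
  q0 -> reaches accept state q1 (live)
  q1 -> reaches accept state q1 (live)
  q2 -> reaches accept state q1 (live)
  q3 -> reaches accept state q1 (live)
  q4 -> reaches accept state q1 (live)

None (all states can reach an accept state)


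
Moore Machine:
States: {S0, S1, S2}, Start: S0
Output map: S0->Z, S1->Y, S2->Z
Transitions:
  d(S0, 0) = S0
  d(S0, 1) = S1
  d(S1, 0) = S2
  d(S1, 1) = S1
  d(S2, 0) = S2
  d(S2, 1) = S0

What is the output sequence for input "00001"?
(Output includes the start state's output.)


Start: S0 (output Z)
  --0--> S0 (output Z)
  --0--> S0 (output Z)
  --0--> S0 (output Z)
  --0--> S0 (output Z)
  --1--> S1 (output Y)

"ZZZZZY"


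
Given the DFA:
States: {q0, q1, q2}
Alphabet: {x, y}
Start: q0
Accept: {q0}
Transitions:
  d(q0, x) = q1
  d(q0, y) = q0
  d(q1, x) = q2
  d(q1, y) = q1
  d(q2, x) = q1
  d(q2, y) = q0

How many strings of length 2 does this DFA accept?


Enumerating all length-2 strings:
  "xx" -> q2 [reject]
  "xy" -> q1 [reject]
  "yx" -> q1 [reject]
  "yy" -> q0 [accept]

1 out of 4


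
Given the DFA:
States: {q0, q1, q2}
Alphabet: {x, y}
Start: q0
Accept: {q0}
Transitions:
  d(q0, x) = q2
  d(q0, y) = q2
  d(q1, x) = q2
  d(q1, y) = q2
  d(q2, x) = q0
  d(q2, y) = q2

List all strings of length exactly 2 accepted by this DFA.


All strings of length 2: 4 total
Accepted: 2

"xx", "yx"


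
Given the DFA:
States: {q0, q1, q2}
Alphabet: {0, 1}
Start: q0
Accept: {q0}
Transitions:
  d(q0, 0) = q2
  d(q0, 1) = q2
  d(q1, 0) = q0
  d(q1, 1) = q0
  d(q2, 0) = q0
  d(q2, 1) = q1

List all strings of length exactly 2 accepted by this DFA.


All strings of length 2: 4 total
Accepted: 2

"00", "10"


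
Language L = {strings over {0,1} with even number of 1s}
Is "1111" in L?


count('1') = 4; 4 mod 2 = 0

Yes, "1111" is in L


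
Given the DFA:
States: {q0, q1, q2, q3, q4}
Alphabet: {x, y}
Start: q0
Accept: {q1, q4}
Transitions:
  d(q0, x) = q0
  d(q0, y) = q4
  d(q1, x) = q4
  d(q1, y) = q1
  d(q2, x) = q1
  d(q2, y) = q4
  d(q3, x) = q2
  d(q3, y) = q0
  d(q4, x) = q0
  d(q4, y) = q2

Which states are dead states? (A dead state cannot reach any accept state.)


Forward reachability from each state:
  q0 -> reaches accept state q1 (live)
  q1 -> reaches accept state q1 (live)
  q2 -> reaches accept state q1 (live)
  q3 -> reaches accept state q1 (live)
  q4 -> reaches accept state q1 (live)

None (all states can reach an accept state)


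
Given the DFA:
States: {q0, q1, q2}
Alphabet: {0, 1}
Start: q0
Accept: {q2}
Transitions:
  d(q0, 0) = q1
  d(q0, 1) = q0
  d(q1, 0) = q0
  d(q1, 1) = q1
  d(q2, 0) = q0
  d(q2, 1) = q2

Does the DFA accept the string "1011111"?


Trace: q0 -> q0 -> q1 -> q1 -> q1 -> q1 -> q1 -> q1
Final state: q1
Accept states: {q2}

No, rejected (final state q1 is not an accept state)


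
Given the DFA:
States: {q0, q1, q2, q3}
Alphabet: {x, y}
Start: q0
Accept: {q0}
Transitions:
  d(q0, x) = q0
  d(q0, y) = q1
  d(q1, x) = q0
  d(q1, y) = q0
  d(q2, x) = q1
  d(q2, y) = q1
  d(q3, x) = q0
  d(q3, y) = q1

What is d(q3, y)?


Looking up transition d(q3, y)

q1


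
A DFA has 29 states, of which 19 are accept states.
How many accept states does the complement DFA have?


Complement swaps accept and non-accept states.
29 - 19 = 10

10


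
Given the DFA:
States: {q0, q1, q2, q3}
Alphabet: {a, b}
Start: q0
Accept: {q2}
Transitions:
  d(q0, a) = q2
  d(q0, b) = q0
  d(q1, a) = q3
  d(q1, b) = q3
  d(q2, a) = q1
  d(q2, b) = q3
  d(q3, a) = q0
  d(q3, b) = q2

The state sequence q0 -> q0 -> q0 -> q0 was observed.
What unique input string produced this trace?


Trace back each transition to find the symbol:
  q0 --[b]--> q0
  q0 --[b]--> q0
  q0 --[b]--> q0

"bbb"


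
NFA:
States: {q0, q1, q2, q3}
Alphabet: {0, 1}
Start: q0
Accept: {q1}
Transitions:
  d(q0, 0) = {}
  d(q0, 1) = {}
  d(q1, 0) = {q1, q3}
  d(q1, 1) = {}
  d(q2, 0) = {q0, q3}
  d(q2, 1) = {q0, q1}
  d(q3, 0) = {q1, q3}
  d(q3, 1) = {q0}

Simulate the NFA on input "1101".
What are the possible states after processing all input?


Start: {q0}
  --1--> {}
  --1--> {}
  --0--> {}
  --1--> {}

{} (empty set, no valid transitions)


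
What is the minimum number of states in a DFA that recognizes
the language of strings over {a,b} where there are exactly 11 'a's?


States: count = 0, 1, ..., 11 (that's 12 states), plus a dead state for count > 11.
Total: 12 + 1 = 13. Accept = count-11 state.

13


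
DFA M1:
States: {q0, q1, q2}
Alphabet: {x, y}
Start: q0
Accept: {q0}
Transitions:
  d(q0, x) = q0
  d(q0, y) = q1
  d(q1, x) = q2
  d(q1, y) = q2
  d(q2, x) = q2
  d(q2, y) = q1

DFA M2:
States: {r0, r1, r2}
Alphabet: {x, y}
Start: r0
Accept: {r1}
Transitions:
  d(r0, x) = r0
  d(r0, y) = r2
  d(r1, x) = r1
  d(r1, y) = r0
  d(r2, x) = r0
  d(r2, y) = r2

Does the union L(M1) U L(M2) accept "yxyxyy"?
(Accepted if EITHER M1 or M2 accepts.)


M1: final=q2 accepted=False
M2: final=r2 accepted=False

No, union rejects (neither accepts)


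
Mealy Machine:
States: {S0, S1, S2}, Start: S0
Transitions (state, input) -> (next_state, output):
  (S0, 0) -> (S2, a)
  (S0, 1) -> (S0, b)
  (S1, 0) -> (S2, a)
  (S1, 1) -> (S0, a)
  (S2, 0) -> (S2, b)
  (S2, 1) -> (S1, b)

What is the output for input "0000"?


Step-by-step:
  (S0, 0) -> (S2, a)
  (S2, 0) -> (S2, b)
  (S2, 0) -> (S2, b)
  (S2, 0) -> (S2, b)

"abbb"


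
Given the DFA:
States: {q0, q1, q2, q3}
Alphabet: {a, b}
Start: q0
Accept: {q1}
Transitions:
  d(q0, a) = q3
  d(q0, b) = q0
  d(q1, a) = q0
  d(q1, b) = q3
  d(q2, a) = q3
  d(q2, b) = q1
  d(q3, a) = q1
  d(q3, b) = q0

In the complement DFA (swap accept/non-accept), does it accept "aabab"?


Trace: q0 -> q3 -> q1 -> q3 -> q1 -> q3
Final: q3
Original accept: {q1}
Complement: q3 is not in original accept

Yes, complement accepts (original rejects)


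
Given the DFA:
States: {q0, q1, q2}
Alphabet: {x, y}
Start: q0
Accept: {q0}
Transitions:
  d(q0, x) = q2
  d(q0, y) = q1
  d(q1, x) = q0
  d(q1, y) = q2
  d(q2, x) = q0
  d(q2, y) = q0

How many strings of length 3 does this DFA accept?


Enumerating all length-3 strings:
  "xxx" -> q2 [reject]
  "xxy" -> q1 [reject]
  "xyx" -> q2 [reject]
  "xyy" -> q1 [reject]
  "yxx" -> q2 [reject]
  "yxy" -> q1 [reject]
  "yyx" -> q0 [accept]
  "yyy" -> q0 [accept]

2 out of 8


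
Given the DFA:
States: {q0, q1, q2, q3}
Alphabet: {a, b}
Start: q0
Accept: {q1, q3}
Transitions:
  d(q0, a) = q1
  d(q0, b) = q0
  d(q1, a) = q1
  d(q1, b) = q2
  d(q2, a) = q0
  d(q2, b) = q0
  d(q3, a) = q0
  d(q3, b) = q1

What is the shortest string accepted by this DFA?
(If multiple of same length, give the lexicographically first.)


BFS by string length (lex-first path to each state shown):
  len 0: q0<-""
  len 1: q0<-"b", q1<-"a"
Found accept state at length 1.

"a"


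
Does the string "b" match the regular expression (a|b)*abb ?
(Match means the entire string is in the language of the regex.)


|string| = 1; first = 'b'; last = 'b'

No, "b" does not match (a|b)*abb


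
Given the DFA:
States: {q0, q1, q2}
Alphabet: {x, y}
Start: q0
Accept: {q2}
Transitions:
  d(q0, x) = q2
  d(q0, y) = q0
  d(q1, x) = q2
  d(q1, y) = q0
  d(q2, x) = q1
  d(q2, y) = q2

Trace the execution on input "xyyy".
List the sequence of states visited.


Input: xyyy
d(q0, x) = q2
d(q2, y) = q2
d(q2, y) = q2
d(q2, y) = q2


q0 -> q2 -> q2 -> q2 -> q2


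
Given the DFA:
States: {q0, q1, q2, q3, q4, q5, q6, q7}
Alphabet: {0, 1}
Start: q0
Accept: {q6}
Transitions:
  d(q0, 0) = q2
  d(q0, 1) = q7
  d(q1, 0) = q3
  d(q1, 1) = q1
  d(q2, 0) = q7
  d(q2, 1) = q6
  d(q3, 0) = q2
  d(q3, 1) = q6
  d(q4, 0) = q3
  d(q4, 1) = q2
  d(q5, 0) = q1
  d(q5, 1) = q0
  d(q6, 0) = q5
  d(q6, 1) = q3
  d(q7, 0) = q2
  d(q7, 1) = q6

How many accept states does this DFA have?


Accept states listed: {q6}
Counting: q6(1)

1


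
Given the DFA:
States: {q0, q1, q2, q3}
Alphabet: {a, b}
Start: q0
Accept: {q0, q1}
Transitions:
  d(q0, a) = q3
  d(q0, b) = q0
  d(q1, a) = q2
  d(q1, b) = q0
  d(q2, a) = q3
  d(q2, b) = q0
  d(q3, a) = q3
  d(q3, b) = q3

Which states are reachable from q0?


BFS from q0:
  layer 0: {q0}
  layer 1: {q3}

{q0, q3}


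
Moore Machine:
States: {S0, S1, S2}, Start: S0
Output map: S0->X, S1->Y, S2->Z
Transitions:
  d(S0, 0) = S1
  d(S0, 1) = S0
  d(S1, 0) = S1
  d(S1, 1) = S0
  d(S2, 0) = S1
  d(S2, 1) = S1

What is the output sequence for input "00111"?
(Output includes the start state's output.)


Start: S0 (output X)
  --0--> S1 (output Y)
  --0--> S1 (output Y)
  --1--> S0 (output X)
  --1--> S0 (output X)
  --1--> S0 (output X)

"XYYXXX"


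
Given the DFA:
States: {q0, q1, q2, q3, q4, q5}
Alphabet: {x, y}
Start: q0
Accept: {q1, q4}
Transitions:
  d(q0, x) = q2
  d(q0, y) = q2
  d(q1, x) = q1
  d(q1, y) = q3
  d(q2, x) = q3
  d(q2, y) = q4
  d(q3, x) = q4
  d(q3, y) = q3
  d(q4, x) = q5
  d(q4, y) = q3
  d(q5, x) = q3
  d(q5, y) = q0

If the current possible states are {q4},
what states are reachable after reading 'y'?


Apply transition on 'y' from each current state:
  d(q4, y) = q3

{q3}


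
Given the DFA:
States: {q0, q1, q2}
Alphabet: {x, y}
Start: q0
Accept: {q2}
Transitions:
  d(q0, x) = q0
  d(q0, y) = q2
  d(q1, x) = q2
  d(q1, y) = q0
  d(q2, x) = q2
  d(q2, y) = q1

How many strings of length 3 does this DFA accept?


Enumerating all length-3 strings:
  "xxx" -> q0 [reject]
  "xxy" -> q2 [accept]
  "xyx" -> q2 [accept]
  "xyy" -> q1 [reject]
  "yxx" -> q2 [accept]
  "yxy" -> q1 [reject]
  "yyx" -> q2 [accept]
  "yyy" -> q0 [reject]

4 out of 8


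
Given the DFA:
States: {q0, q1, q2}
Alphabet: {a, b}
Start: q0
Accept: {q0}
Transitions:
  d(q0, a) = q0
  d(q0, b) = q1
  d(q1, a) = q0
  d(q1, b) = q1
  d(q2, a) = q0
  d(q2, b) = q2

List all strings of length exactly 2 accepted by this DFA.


All strings of length 2: 4 total
Accepted: 2

"aa", "ba"


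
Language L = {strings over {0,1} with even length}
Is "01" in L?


length = 2; 2 mod 2 = 0

Yes, "01" is in L


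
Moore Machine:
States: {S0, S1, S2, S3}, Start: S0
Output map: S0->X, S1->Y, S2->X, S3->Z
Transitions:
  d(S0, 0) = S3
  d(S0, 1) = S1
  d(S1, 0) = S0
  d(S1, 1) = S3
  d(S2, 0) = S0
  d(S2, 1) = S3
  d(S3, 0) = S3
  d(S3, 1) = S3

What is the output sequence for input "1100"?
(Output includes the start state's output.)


Start: S0 (output X)
  --1--> S1 (output Y)
  --1--> S3 (output Z)
  --0--> S3 (output Z)
  --0--> S3 (output Z)

"XYZZZ"


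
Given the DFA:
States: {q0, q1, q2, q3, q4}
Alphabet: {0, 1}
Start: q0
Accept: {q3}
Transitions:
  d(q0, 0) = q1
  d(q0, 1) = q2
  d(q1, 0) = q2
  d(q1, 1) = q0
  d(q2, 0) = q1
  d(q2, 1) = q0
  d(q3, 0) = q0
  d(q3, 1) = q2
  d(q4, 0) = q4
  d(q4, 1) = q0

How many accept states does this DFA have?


Accept states listed: {q3}
Counting: q3(1)

1


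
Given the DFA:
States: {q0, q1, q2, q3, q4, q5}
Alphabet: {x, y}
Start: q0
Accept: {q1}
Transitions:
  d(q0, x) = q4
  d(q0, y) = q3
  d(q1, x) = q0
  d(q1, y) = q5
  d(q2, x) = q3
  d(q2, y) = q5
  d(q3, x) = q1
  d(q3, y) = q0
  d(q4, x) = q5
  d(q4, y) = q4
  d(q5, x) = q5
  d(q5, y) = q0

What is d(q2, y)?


Looking up transition d(q2, y)

q5


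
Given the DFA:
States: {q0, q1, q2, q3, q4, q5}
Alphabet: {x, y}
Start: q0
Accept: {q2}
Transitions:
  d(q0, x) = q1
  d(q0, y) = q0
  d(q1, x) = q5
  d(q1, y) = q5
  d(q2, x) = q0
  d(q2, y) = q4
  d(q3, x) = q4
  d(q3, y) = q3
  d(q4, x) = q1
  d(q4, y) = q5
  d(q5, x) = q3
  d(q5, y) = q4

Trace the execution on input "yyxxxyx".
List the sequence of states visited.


Input: yyxxxyx
d(q0, y) = q0
d(q0, y) = q0
d(q0, x) = q1
d(q1, x) = q5
d(q5, x) = q3
d(q3, y) = q3
d(q3, x) = q4


q0 -> q0 -> q0 -> q1 -> q5 -> q3 -> q3 -> q4


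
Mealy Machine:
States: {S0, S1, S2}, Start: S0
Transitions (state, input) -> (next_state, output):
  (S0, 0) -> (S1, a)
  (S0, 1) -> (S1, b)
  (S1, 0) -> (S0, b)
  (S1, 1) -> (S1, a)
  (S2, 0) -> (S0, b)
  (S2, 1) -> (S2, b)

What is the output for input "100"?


Step-by-step:
  (S0, 1) -> (S1, b)
  (S1, 0) -> (S0, b)
  (S0, 0) -> (S1, a)

"bba"


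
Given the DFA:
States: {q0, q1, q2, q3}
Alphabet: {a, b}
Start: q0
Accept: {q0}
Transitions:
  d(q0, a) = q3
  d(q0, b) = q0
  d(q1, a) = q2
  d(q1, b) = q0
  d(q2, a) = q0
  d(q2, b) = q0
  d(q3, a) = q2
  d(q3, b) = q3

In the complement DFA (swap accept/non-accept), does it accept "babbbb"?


Trace: q0 -> q0 -> q3 -> q3 -> q3 -> q3 -> q3
Final: q3
Original accept: {q0}
Complement: q3 is not in original accept

Yes, complement accepts (original rejects)


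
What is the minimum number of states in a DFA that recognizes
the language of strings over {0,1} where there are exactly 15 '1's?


States: count = 0, 1, ..., 15 (that's 16 states), plus a dead state for count > 15.
Total: 16 + 1 = 17. Accept = count-15 state.

17
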